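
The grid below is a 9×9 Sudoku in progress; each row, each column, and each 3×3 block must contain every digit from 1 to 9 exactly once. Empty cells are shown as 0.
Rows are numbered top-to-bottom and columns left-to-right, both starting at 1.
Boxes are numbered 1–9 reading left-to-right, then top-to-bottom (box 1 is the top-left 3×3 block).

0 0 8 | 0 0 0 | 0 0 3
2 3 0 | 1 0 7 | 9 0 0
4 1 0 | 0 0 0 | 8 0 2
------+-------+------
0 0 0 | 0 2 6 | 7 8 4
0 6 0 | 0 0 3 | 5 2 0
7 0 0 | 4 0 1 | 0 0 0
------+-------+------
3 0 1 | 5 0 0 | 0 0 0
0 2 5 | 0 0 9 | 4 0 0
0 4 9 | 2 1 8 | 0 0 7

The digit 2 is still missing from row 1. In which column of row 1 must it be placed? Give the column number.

6

Consider where 2 can go in row 1.
R1C1 is out (column 1 already has a 2). R1C2 is out (column 2 already has a 2). R1C4 is out (column 4 already has a 2). R1C5 is out (column 5 already has a 2). The remaining empty cells in row 1 are similarly blocked.
So the only cell in row 1 that can hold 2 is R1C6.
That is column 6.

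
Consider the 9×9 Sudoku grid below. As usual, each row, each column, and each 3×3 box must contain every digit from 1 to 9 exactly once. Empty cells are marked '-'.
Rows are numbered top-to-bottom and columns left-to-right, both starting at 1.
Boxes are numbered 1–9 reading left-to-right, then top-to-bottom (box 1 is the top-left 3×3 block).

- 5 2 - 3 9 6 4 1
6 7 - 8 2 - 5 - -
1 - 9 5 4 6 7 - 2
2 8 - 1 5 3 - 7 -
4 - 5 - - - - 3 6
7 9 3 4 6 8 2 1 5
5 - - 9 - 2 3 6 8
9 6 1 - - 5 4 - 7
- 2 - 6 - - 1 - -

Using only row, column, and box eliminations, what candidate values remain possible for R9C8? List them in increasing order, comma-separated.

5,9

Row 9 already contains {1, 2, 6}.
Column 8 already contains {1, 3, 4, 6, 7}.
Its 3×3 block (box 9) already contains {1, 3, 4, 6, 7, 8}.
Removing those from 1–9 leaves {5, 9} as the candidates for R9C8.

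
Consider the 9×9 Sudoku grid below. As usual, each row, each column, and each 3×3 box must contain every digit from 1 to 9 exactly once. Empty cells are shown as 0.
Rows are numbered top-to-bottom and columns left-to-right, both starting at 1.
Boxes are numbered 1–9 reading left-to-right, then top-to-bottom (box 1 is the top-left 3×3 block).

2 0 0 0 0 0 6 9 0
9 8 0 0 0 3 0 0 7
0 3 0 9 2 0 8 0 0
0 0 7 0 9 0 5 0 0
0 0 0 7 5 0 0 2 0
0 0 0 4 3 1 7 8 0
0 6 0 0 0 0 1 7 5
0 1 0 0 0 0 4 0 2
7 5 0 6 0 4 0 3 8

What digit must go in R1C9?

Cell R1C9 itself could take any of {1, 3, 4} by direct elimination.
Consider where 3 can go in row 1.
R1C2 is out (column 2 already has a 3).
R1C3 is out (box 1 already has a 3).
R1C4 is out (box 2 already has a 3).
R1C5 is out (column 5 already has a 3).
R1C6 is out (column 6 already has a 3).
So the only cell in row 1 that can hold 3 is R1C9.
Therefore R1C9 = 3.

3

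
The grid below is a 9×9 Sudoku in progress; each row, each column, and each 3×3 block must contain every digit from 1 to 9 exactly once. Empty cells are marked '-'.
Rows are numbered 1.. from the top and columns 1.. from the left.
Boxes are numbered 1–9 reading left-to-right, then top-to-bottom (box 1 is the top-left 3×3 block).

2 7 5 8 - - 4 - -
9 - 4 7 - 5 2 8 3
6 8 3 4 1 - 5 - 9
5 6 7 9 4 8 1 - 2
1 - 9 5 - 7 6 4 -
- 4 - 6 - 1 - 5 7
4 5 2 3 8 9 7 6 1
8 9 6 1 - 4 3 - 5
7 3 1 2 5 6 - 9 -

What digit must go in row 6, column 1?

3

Row 6 already contains {1, 4, 5, 6, 7}.
Column 1 already contains {1, 2, 4, 5, 6, 7, 8, 9}.
Its 3×3 block (box 4) already contains {1, 4, 5, 6, 7, 9}.
The only value from 1–9 not eliminated is 3, so row 6, column 1 = 3.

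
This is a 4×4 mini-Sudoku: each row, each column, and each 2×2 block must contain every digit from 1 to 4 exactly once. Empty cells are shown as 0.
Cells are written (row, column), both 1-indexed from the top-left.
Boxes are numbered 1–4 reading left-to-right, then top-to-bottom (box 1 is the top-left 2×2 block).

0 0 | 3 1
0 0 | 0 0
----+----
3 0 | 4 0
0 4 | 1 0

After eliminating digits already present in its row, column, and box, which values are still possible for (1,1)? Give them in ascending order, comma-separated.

2,4

Row 1 already contains {1, 3}.
Column 1 already contains {3}.
Its 2×2 block (box 1) already contains {}.
Removing those from 1–4 leaves {2, 4} as the candidates for (1,1).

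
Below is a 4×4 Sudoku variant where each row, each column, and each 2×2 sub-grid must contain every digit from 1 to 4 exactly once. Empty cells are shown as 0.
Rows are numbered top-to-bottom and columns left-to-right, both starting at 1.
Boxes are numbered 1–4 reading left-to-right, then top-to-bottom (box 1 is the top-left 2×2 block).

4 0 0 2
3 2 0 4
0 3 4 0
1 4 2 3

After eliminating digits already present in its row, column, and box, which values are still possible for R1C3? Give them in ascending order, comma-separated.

Row 1 already contains {2, 4}.
Column 3 already contains {2, 4}.
Its 2×2 block (box 2) already contains {2, 4}.
Removing those from 1–4 leaves {1, 3} as the candidates for R1C3.

1,3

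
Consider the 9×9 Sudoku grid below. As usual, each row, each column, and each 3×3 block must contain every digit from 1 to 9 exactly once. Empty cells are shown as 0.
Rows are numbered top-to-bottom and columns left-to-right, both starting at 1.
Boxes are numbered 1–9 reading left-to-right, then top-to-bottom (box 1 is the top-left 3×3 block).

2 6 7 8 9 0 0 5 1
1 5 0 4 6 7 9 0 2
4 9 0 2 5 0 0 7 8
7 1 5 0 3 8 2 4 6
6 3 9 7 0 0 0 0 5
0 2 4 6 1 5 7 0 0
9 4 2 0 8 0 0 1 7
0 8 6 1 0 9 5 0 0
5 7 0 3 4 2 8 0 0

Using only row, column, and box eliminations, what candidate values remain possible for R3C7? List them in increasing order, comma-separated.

3,6

Row 3 already contains {2, 4, 5, 7, 8, 9}.
Column 7 already contains {2, 5, 7, 8, 9}.
Its 3×3 block (box 3) already contains {1, 2, 5, 7, 8, 9}.
Removing those from 1–9 leaves {3, 6} as the candidates for R3C7.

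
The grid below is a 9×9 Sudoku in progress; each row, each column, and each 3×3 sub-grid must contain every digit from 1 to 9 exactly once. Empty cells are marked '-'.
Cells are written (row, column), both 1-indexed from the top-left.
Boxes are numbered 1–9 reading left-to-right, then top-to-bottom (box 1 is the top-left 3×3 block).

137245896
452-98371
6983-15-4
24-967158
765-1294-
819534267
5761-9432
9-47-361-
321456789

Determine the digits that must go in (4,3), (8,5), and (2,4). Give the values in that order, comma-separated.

3,2,6

For (4,3):
  Row 4 already contains {1, 2, 4, 5, 6, 7, 8, 9}.
  Column 3 already contains {1, 2, 4, 5, 6, 7, 8, 9}.
  Its 3×3 block (box 4) already contains {1, 2, 4, 5, 6, 7, 8, 9}.
  The only value from 1–9 not eliminated is 3, so (4,3) = 3.
For (8,5):
  Consider where 2 can go in box 8.
  (7,5) is out (row 7 already has a 2).
  So the only cell in box 8 that can hold 2 is (8,5).
  So (8,5) = 2.
For (2,4):
  Row 2 already contains {1, 2, 3, 4, 5, 7, 8, 9}.
  Column 4 already contains {1, 2, 3, 4, 5, 7, 9}.
  Its 3×3 block (box 2) already contains {1, 2, 3, 4, 5, 8, 9}.
  The only value from 1–9 not eliminated is 6, so (2,4) = 6.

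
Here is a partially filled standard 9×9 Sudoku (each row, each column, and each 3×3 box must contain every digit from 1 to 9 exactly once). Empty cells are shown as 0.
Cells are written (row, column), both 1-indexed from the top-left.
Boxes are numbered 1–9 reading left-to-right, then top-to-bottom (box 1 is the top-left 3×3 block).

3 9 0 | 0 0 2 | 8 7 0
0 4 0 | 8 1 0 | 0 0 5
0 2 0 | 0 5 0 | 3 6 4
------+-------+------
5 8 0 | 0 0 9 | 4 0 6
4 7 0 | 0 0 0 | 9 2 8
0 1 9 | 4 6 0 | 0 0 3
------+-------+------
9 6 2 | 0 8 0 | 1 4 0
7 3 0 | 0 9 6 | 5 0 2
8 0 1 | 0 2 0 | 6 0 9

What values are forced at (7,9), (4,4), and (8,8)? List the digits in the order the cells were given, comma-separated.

For (7,9):
  Row 7 already contains {1, 2, 4, 6, 8, 9}.
  Column 9 already contains {2, 3, 4, 5, 6, 8, 9}.
  Its 3×3 block (box 9) already contains {1, 2, 4, 5, 6, 9}.
  The only value from 1–9 not eliminated is 7, so (7,9) = 7.
For (4,4):
  Consider where 2 can go in row 4.
  (4,3) is out (column 3 already has a 2).
  (4,5) is out (column 5 already has a 2).
  (4,8) is out (column 8 already has a 2).
  So the only cell in row 4 that can hold 2 is (4,4).
  So (4,4) = 2.
For (8,8):
  Row 8 already contains {2, 3, 5, 6, 7, 9}.
  Column 8 already contains {2, 4, 6, 7}.
  Its 3×3 block (box 9) already contains {1, 2, 4, 5, 6, 9}.
  The only value from 1–9 not eliminated is 8, so (8,8) = 8.

7,2,8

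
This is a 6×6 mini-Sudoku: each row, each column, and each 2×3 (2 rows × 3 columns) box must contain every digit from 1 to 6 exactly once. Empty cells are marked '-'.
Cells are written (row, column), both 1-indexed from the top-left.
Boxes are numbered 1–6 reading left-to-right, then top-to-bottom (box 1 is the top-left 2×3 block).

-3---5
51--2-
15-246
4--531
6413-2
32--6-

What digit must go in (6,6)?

Row 6 already contains {2, 3, 6}.
Column 6 already contains {1, 2, 5, 6}.
Its 2×3 block (box 6) already contains {2, 3, 6}.
The only value from 1–6 not eliminated is 4, so (6,6) = 4.

4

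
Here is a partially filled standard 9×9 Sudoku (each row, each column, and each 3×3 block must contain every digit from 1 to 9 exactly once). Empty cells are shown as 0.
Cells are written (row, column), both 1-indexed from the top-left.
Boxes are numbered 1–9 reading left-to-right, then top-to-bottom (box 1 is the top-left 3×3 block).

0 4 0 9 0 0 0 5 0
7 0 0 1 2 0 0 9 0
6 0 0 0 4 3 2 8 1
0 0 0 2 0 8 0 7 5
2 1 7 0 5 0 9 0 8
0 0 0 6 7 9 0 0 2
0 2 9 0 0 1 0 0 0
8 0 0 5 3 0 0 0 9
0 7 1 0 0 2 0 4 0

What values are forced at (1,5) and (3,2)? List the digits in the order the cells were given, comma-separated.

8,9

For (1,5):
  Consider where 8 can go in box 2.
  (1,6) is out (column 6 already has a 8).
  (2,6) is out (column 6 already has a 8).
  (3,4) is out (row 3 already has a 8).
  So the only cell in box 2 that can hold 8 is (1,5).
  So (1,5) = 8.
For (3,2):
  Consider where 9 can go in box 1.
  (1,1) is out (row 1 already has a 9).
  (1,3) is out (row 1 already has a 9).
  (2,2) is out (row 2 already has a 9).
  (2,3) is out (row 2 already has a 9).
  (3,3) is out (column 3 already has a 9).
  So the only cell in box 1 that can hold 9 is (3,2).
  So (3,2) = 9.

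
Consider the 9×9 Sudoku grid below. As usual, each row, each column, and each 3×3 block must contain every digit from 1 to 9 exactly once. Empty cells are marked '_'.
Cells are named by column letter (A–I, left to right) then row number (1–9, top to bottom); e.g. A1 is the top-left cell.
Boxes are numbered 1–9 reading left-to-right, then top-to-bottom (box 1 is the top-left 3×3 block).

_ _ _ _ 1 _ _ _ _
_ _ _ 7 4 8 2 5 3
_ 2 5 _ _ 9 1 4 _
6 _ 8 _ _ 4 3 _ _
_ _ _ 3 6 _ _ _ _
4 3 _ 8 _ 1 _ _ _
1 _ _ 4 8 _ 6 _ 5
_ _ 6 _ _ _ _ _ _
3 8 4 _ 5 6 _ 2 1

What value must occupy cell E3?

Row 3 already contains {1, 2, 4, 5, 9}.
Column E already contains {1, 4, 5, 6, 8}.
Its 3×3 block (box 2) already contains {1, 4, 7, 8, 9}.
The only value from 1–9 not eliminated is 3, so E3 = 3.

3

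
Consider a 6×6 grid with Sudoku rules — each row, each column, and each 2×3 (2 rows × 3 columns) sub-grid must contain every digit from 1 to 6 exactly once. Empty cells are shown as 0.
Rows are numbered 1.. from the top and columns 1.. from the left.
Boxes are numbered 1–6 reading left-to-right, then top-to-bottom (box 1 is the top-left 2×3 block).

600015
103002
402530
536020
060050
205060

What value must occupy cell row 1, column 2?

2

Cell row 1, column 2 itself could take any of {2, 4} by direct elimination.
Consider where 2 can go in box 1.
row 1, column 3 is out (column 3 already has a 2).
row 2, column 2 is out (row 2 already has a 2).
So the only cell in box 1 that can hold 2 is row 1, column 2.
Therefore row 1, column 2 = 2.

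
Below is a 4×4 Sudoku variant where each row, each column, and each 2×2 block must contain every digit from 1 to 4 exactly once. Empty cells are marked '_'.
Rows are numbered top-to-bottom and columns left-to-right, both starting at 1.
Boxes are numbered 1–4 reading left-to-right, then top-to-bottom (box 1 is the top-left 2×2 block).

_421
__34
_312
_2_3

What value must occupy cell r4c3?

4

Row 4 already contains {2, 3}.
Column 3 already contains {1, 2, 3}.
Its 2×2 block (box 4) already contains {1, 2, 3}.
The only value from 1–4 not eliminated is 4, so r4c3 = 4.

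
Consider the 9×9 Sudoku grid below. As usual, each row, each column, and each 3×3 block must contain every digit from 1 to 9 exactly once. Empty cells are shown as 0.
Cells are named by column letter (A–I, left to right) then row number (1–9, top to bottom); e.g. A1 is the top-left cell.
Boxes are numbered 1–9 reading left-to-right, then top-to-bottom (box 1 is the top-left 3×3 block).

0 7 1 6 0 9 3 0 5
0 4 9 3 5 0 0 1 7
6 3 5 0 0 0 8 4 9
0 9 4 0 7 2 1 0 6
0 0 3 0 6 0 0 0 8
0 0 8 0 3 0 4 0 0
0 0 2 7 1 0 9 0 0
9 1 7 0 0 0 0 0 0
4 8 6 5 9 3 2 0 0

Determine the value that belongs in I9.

1

Row 9 already contains {2, 3, 4, 5, 6, 8, 9}.
Column I already contains {5, 6, 7, 8, 9}.
Its 3×3 block (box 9) already contains {2, 9}.
The only value from 1–9 not eliminated is 1, so I9 = 1.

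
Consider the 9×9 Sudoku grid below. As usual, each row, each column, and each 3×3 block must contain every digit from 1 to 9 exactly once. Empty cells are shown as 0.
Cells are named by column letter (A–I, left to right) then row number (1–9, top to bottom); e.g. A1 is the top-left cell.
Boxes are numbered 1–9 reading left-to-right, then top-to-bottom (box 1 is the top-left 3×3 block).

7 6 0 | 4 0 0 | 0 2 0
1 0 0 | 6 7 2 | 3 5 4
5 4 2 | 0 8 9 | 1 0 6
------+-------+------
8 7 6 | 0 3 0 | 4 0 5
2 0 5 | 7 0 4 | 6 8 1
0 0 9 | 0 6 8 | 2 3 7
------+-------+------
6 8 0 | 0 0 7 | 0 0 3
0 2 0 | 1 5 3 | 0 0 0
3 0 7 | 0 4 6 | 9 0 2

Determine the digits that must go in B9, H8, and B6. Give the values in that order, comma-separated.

5,6,1

For B9:
  Consider where 5 can go in box 7.
  C7 is out (column C already has a 5).
  A8 is out (row 8 already has a 5).
  C8 is out (row 8 already has a 5).
  So the only cell in box 7 that can hold 5 is B9.
  So B9 = 5.
For H8:
  Consider where 6 can go in row 8.
  A8 is out (column A already has a 6).
  C8 is out (column C already has a 6).
  G8 is out (column G already has a 6).
  I8 is out (column I already has a 6).
  So the only cell in row 8 that can hold 6 is H8.
  So H8 = 6.
For B6:
  Row 6 already contains {2, 3, 6, 7, 8, 9}.
  Column B already contains {2, 4, 6, 7, 8}.
  Its 3×3 block (box 4) already contains {2, 5, 6, 7, 8, 9}.
  The only value from 1–9 not eliminated is 1, so B6 = 1.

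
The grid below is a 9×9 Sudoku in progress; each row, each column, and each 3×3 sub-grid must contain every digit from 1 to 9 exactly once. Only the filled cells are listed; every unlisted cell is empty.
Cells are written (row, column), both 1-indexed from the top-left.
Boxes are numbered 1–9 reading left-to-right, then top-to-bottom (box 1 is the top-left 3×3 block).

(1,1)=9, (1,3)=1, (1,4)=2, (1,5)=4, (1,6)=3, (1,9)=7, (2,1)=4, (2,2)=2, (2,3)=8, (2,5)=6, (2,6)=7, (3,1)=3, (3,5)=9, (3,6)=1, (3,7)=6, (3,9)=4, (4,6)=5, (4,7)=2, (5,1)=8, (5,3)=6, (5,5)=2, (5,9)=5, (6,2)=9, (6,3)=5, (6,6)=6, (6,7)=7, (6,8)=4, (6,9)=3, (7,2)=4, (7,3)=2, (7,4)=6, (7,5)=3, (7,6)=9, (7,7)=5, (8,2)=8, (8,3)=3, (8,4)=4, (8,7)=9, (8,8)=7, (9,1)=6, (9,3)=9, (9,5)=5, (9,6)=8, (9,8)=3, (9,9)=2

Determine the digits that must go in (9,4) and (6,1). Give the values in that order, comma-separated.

For (9,4):
  Consider where 7 can go in box 8.
  (8,5) is out (row 8 already has a 7).
  (8,6) is out (row 8 already has a 7).
  So the only cell in box 8 that can hold 7 is (9,4).
  So (9,4) = 7.
For (6,1):
  Consider where 2 can go in column 1.
  (4,1) is out (row 4 already has a 2).
  (7,1) is out (row 7 already has a 2).
  (8,1) is out (box 7 already has a 2).
  So the only cell in column 1 that can hold 2 is (6,1).
  So (6,1) = 2.

7,2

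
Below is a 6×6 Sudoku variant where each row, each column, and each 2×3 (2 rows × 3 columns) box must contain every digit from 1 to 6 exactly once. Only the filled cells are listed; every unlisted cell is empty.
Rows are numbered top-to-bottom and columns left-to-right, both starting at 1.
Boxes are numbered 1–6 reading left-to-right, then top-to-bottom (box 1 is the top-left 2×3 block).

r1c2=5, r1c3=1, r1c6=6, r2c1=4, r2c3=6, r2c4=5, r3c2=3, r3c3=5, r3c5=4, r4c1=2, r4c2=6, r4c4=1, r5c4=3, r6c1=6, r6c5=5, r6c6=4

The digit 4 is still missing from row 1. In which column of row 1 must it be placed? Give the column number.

4

Consider where 4 can go in row 1.
r1c1 is out (column 1 already has a 4).
r1c5 is out (column 5 already has a 4).
So the only cell in row 1 that can hold 4 is r1c4.
That is column 4.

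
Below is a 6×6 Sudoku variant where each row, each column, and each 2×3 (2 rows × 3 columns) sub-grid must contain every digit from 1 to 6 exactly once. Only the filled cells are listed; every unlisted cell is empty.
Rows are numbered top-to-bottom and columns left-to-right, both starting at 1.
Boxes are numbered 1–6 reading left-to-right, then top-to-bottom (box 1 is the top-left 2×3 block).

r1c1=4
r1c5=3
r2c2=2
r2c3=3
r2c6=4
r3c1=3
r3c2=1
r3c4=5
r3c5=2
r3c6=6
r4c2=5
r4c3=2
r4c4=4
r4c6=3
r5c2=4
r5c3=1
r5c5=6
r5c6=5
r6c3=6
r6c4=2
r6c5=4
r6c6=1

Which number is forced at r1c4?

1

Cell r1c4 itself could take any of {1, 6} by direct elimination.
Consider where 1 can go in row 1.
r1c2 is out (column 2 already has a 1).
r1c3 is out (column 3 already has a 1).
r1c6 is out (column 6 already has a 1).
So the only cell in row 1 that can hold 1 is r1c4.
Therefore r1c4 = 1.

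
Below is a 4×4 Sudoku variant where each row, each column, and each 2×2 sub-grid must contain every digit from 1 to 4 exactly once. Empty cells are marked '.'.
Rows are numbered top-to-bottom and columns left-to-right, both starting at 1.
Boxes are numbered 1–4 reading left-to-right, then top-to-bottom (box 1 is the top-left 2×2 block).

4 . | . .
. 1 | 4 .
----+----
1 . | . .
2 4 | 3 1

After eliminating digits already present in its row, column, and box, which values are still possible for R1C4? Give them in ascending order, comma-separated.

Row 1 already contains {4}.
Column 4 already contains {1}.
Its 2×2 block (box 2) already contains {4}.
Removing those from 1–4 leaves {2, 3} as the candidates for R1C4.

2,3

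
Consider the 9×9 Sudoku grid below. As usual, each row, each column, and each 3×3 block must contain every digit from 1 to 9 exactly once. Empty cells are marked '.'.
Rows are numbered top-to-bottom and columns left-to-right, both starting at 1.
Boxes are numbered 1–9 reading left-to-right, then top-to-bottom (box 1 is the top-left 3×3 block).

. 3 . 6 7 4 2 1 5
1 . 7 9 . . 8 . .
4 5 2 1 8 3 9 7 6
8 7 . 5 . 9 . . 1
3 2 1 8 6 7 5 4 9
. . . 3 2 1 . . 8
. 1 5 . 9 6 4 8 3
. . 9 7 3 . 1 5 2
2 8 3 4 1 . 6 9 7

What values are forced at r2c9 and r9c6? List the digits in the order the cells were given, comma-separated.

4,5

For r2c9:
  Row 2 already contains {1, 7, 8, 9}.
  Column 9 already contains {1, 2, 3, 5, 6, 7, 8, 9}.
  Its 3×3 block (box 3) already contains {1, 2, 5, 6, 7, 8, 9}.
  The only value from 1–9 not eliminated is 4, so r2c9 = 4.
For r9c6:
  Row 9 already contains {1, 2, 3, 4, 6, 7, 8, 9}.
  Column 6 already contains {1, 3, 4, 6, 7, 9}.
  Its 3×3 block (box 8) already contains {1, 3, 4, 6, 7, 9}.
  The only value from 1–9 not eliminated is 5, so r9c6 = 5.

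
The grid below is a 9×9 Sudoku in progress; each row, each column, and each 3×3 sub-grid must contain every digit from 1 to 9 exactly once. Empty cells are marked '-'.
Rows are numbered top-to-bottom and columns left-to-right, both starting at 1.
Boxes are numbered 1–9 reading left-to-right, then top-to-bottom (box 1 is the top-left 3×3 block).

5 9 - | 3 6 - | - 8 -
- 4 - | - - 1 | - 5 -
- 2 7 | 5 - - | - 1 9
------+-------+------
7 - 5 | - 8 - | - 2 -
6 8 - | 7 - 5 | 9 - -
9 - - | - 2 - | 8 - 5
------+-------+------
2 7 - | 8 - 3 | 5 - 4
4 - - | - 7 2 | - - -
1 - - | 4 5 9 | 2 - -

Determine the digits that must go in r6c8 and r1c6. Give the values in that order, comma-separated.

For r6c8:
  Consider where 7 can go in box 6.
  r4c7 is out (row 4 already has a 7).
  r4c9 is out (row 4 already has a 7).
  r5c8 is out (row 5 already has a 7).
  r5c9 is out (row 5 already has a 7).
  So the only cell in box 6 that can hold 7 is r6c8.
  So r6c8 = 7.
For r1c6:
  Consider where 7 can go in box 2.
  r2c4 is out (column 4 already has a 7).
  r2c5 is out (column 5 already has a 7).
  r3c5 is out (row 3 already has a 7).
  r3c6 is out (row 3 already has a 7).
  So the only cell in box 2 that can hold 7 is r1c6.
  So r1c6 = 7.

7,7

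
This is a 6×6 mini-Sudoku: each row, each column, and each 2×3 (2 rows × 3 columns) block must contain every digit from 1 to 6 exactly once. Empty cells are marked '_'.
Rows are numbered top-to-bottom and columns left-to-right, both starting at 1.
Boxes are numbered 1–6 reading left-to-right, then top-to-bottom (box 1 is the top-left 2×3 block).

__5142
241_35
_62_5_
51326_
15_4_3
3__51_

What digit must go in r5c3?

Row 5 already contains {1, 3, 4, 5}.
Column 3 already contains {1, 2, 3, 5}.
Its 2×3 block (box 5) already contains {1, 3, 5}.
The only value from 1–6 not eliminated is 6, so r5c3 = 6.

6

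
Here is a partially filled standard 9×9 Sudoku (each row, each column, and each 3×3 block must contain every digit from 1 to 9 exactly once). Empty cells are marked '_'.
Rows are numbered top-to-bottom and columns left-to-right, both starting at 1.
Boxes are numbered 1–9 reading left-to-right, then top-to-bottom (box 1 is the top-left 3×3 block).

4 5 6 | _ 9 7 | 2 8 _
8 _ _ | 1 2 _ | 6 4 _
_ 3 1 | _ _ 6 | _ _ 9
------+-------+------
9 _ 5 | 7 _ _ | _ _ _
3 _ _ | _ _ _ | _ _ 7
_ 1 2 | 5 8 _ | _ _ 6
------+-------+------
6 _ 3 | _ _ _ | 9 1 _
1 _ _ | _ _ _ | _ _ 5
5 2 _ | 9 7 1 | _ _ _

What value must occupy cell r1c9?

1

Cell r1c9 itself could take any of {1, 3} by direct elimination.
Consider where 1 can go in box 3.
r2c9 is out (row 2 already has a 1).
r3c7 is out (row 3 already has a 1).
r3c8 is out (row 3 already has a 1).
So the only cell in box 3 that can hold 1 is r1c9.
Therefore r1c9 = 1.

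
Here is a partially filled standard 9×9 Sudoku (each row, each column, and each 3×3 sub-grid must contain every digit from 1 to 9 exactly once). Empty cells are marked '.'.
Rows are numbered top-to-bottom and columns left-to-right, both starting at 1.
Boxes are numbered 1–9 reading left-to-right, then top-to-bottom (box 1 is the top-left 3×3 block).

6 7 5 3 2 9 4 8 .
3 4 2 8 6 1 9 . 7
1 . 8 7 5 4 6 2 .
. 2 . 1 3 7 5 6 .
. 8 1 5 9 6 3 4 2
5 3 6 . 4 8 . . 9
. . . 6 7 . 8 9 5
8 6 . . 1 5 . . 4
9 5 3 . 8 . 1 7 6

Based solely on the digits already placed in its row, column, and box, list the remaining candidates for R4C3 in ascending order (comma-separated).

4,9

Row 4 already contains {1, 2, 3, 5, 6, 7}.
Column 3 already contains {1, 2, 3, 5, 6, 8}.
Its 3×3 block (box 4) already contains {1, 2, 3, 5, 6, 8}.
Removing those from 1–9 leaves {4, 9} as the candidates for R4C3.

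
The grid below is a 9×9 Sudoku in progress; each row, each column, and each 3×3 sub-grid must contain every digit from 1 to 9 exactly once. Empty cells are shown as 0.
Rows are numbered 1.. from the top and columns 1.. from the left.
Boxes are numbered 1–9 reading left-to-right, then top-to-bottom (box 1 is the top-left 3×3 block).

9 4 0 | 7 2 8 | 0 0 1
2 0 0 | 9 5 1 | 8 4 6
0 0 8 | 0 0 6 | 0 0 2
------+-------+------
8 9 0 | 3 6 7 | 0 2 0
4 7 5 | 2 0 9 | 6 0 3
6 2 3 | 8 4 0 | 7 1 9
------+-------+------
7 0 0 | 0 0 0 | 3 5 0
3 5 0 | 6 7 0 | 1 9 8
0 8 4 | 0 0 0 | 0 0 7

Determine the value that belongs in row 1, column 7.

5

Row 1 already contains {1, 2, 4, 7, 8, 9}.
Column 7 already contains {1, 3, 6, 7, 8}.
Its 3×3 block (box 3) already contains {1, 2, 4, 6, 8}.
The only value from 1–9 not eliminated is 5, so row 1, column 7 = 5.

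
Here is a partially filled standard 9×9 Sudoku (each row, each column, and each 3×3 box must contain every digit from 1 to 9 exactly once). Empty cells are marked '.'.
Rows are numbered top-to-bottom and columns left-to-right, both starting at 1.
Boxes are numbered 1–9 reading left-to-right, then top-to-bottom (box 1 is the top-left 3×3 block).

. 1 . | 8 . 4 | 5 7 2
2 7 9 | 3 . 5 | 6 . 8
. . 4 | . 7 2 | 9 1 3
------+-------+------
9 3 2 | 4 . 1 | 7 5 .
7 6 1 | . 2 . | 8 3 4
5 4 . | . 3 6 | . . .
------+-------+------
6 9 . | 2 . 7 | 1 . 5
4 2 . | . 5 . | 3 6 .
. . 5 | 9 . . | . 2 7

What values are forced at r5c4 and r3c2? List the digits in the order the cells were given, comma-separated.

5,5

For r5c4:
  Row 5 already contains {1, 2, 3, 4, 6, 7, 8}.
  Column 4 already contains {2, 3, 4, 8, 9}.
  Its 3×3 block (box 5) already contains {1, 2, 3, 4, 6}.
  The only value from 1–9 not eliminated is 5, so r5c4 = 5.
For r3c2:
  Consider where 5 can go in box 1.
  r1c1 is out (row 1 already has a 5).
  r1c3 is out (row 1 already has a 5).
  r3c1 is out (column 1 already has a 5).
  So the only cell in box 1 that can hold 5 is r3c2.
  So r3c2 = 5.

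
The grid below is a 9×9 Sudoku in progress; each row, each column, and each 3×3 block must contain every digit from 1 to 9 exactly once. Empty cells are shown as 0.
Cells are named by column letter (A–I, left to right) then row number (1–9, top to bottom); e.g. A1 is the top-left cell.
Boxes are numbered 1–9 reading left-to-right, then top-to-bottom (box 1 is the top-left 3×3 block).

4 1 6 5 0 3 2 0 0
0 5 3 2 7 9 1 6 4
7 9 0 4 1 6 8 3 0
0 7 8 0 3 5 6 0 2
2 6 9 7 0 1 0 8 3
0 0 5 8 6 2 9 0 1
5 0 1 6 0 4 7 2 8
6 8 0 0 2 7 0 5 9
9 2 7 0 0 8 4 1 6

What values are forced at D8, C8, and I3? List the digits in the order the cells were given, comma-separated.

For D8:
  Consider where 1 can go in box 8.
  E7 is out (row 7 already has a 1).
  D9 is out (row 9 already has a 1).
  E9 is out (row 9 already has a 1).
  So the only cell in box 8 that can hold 1 is D8.
  So D8 = 1.
For C8:
  Row 8 already contains {2, 5, 6, 7, 8, 9}.
  Column C already contains {1, 3, 5, 6, 7, 8, 9}.
  Its 3×3 block (box 7) already contains {1, 2, 5, 6, 7, 8, 9}.
  The only value from 1–9 not eliminated is 4, so C8 = 4.
For I3:
  Row 3 already contains {1, 3, 4, 6, 7, 8, 9}.
  Column I already contains {1, 2, 3, 4, 6, 8, 9}.
  Its 3×3 block (box 3) already contains {1, 2, 3, 4, 6, 8}.
  The only value from 1–9 not eliminated is 5, so I3 = 5.

1,4,5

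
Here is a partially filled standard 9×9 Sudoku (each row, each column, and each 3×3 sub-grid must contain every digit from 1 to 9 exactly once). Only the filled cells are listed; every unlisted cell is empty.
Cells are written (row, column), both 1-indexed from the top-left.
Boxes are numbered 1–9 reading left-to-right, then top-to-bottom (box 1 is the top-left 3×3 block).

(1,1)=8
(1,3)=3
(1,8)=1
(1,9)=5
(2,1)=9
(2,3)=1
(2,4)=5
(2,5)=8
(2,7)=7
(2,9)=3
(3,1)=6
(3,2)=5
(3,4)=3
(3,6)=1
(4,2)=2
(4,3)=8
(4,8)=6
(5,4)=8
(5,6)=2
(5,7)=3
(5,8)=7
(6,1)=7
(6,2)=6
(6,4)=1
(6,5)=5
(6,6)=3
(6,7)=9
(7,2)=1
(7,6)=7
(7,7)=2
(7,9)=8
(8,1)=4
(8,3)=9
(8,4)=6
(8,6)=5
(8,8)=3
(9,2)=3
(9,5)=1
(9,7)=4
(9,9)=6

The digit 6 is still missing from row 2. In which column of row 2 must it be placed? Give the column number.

Consider where 6 can go in row 2.
(2,2) is out (column 2 already has a 6).
(2,8) is out (column 8 already has a 6).
So the only cell in row 2 that can hold 6 is (2,6).
That is column 6.

6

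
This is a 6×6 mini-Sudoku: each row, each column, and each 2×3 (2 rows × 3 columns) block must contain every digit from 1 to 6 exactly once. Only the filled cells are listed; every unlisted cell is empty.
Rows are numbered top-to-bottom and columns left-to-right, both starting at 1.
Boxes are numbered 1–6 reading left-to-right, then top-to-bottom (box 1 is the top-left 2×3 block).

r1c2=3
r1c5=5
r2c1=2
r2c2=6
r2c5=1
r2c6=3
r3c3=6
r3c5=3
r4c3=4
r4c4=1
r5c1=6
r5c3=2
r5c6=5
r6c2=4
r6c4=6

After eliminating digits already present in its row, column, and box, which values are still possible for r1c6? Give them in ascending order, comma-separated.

Row 1 already contains {3, 5}.
Column 6 already contains {3, 5}.
Its 2×3 block (box 2) already contains {1, 3, 5}.
Removing those from 1–6 leaves {2, 4, 6} as the candidates for r1c6.

2,4,6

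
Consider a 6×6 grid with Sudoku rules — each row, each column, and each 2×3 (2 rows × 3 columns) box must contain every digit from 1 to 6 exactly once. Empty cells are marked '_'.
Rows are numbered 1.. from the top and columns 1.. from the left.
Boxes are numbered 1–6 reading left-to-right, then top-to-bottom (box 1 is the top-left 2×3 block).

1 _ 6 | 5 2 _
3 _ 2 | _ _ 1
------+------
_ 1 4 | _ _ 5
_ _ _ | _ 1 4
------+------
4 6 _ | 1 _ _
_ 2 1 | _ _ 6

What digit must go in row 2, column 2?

Cell row 2, column 2 itself could take any of {4, 5} by direct elimination.
Consider where 5 can go in box 1.
row 1, column 2 is out (row 1 already has a 5).
So the only cell in box 1 that can hold 5 is row 2, column 2.
Therefore row 2, column 2 = 5.

5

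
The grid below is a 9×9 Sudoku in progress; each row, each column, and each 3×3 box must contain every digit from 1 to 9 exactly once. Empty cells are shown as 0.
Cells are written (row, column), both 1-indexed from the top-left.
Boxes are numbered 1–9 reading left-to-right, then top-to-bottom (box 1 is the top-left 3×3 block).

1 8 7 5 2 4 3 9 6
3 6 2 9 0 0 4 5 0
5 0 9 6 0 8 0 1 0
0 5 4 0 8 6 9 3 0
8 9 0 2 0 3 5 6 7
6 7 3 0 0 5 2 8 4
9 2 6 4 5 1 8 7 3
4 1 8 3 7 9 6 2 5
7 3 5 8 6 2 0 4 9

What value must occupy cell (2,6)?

7

Row 2 already contains {2, 3, 4, 5, 6, 9}.
Column 6 already contains {1, 2, 3, 4, 5, 6, 8, 9}.
Its 3×3 block (box 2) already contains {2, 4, 5, 6, 8, 9}.
The only value from 1–9 not eliminated is 7, so (2,6) = 7.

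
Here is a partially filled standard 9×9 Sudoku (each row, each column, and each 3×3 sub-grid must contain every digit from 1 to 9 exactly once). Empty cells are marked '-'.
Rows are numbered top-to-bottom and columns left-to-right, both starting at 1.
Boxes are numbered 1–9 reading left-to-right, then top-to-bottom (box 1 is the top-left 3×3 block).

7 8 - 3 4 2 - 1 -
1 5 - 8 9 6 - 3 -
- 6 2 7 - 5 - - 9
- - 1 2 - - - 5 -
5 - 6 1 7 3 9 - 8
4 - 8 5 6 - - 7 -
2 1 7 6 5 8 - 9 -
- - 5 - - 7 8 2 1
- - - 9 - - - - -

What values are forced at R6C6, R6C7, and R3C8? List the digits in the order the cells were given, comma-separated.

For R6C6:
  Row 6 already contains {4, 5, 6, 7, 8}.
  Column 6 already contains {2, 3, 5, 6, 7, 8}.
  Its 3×3 block (box 5) already contains {1, 2, 3, 5, 6, 7}.
  The only value from 1–9 not eliminated is 9, so R6C6 = 9.
For R6C7:
  Consider where 1 can go in row 6.
  R6C2 is out (column 2 already has a 1).
  R6C6 is out (box 5 already has a 1).
  R6C9 is out (column 9 already has a 1).
  So the only cell in row 6 that can hold 1 is R6C7.
  So R6C7 = 1.
For R3C8:
  Consider where 8 can go in row 3.
  R3C1 is out (box 1 already has a 8).
  R3C5 is out (box 2 already has a 8).
  R3C7 is out (column 7 already has a 8).
  So the only cell in row 3 that can hold 8 is R3C8.
  So R3C8 = 8.

9,1,8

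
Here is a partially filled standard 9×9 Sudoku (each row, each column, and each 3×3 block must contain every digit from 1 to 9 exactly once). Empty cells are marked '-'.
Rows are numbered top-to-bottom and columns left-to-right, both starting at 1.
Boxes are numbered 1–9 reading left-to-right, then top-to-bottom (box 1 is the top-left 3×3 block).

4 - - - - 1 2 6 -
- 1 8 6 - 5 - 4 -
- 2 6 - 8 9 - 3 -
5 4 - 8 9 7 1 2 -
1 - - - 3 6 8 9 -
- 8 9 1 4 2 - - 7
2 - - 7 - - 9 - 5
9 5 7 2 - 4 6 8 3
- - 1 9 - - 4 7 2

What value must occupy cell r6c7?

3

Cell r6c7 itself could take any of {3, 5} by direct elimination.
Consider where 3 can go in column 7.
r2c7 is out (box 3 already has a 3).
r3c7 is out (row 3 already has a 3).
So the only cell in column 7 that can hold 3 is r6c7.
Therefore r6c7 = 3.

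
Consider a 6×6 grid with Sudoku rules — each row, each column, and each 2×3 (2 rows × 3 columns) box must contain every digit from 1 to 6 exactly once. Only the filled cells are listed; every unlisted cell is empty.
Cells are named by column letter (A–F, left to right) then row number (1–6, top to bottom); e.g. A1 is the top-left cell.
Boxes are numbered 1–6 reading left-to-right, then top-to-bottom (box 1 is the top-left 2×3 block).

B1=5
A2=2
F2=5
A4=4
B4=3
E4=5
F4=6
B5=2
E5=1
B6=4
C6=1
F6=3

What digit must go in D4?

1

Cell D4 itself could take any of {1, 2} by direct elimination.
Consider where 1 can go in row 4.
C4 is out (column C already has a 1).
So the only cell in row 4 that can hold 1 is D4.
Therefore D4 = 1.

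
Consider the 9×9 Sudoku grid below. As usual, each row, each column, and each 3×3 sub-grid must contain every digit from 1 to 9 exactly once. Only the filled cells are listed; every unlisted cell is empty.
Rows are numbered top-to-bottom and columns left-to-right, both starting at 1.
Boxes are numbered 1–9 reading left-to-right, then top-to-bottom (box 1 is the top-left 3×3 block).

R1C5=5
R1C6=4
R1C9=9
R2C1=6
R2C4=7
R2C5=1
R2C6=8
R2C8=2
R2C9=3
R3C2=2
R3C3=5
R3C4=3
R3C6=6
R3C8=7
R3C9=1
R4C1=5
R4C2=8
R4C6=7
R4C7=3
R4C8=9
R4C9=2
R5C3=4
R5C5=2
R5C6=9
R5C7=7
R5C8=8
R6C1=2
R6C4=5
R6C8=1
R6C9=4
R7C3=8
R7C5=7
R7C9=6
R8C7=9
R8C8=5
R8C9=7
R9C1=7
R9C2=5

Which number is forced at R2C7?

Cell R2C7 itself could take any of {4, 5} by direct elimination.
Consider where 5 can go in row 2.
R2C2 is out (column 2 already has a 5).
R2C3 is out (column 3 already has a 5).
So the only cell in row 2 that can hold 5 is R2C7.
Therefore R2C7 = 5.

5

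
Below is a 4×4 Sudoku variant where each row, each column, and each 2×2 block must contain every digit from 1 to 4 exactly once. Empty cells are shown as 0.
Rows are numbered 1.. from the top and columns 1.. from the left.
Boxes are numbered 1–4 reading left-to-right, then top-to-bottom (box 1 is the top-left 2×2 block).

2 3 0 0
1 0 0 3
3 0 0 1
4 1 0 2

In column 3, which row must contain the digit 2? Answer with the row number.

Consider where 2 can go in column 3.
row 1, column 3 is out (row 1 already has a 2).
row 3, column 3 is out (box 4 already has a 2).
row 4, column 3 is out (row 4 already has a 2).
So the only cell in column 3 that can hold 2 is row 2, column 3.
That is row 2.

2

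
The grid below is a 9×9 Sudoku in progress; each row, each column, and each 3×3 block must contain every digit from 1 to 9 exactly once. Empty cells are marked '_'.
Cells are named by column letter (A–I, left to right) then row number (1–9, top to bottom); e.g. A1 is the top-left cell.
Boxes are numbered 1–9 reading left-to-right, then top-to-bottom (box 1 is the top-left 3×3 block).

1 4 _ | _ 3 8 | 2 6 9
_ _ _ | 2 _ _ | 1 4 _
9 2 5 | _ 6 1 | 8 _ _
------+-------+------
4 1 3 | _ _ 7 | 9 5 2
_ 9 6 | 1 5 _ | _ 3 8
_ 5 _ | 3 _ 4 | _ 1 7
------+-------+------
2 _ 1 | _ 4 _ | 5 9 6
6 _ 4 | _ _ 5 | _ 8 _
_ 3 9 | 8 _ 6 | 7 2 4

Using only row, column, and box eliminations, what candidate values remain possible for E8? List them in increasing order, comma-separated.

1,2,7,9

Row 8 already contains {4, 5, 6, 8}.
Column E already contains {3, 4, 5, 6}.
Its 3×3 block (box 8) already contains {4, 5, 6, 8}.
Removing those from 1–9 leaves {1, 2, 7, 9} as the candidates for E8.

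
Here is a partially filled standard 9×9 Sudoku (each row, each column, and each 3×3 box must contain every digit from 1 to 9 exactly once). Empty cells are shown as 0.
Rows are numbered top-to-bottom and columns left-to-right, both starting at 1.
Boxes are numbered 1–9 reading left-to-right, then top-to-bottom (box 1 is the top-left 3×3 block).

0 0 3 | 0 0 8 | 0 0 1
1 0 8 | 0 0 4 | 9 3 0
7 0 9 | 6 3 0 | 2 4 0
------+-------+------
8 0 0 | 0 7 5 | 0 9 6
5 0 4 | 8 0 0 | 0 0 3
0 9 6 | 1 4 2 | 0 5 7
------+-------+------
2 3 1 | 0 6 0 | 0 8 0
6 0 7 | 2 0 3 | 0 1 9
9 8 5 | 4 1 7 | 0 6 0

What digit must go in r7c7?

7

Cell r7c7 itself could take any of {4, 5, 7} by direct elimination.
Consider where 7 can go in box 9.
r7c9 is out (column 9 already has a 7).
r8c7 is out (row 8 already has a 7).
r9c7 is out (row 9 already has a 7).
r9c9 is out (row 9 already has a 7).
So the only cell in box 9 that can hold 7 is r7c7.
Therefore r7c7 = 7.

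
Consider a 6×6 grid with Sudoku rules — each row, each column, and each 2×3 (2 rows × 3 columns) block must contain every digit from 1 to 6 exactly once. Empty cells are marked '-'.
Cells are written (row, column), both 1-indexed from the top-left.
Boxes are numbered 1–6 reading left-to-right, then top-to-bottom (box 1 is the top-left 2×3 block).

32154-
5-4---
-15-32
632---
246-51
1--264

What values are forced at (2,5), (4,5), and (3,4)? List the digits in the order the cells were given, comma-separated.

For (2,5):
  Consider where 2 can go in column 5.
  (4,5) is out (row 4 already has a 2).
  So the only cell in column 5 that can hold 2 is (2,5).
  So (2,5) = 2.
For (4,5):
  Row 4 already contains {2, 3, 6}.
  Column 5 already contains {3, 4, 5, 6}.
  Its 2×3 block (box 4) already contains {2, 3}.
  The only value from 1–6 not eliminated is 1, so (4,5) = 1.
For (3,4):
  Consider where 6 can go in box 4.
  (4,4) is out (row 4 already has a 6).
  (4,5) is out (row 4 already has a 6).
  (4,6) is out (row 4 already has a 6).
  So the only cell in box 4 that can hold 6 is (3,4).
  So (3,4) = 6.

2,1,6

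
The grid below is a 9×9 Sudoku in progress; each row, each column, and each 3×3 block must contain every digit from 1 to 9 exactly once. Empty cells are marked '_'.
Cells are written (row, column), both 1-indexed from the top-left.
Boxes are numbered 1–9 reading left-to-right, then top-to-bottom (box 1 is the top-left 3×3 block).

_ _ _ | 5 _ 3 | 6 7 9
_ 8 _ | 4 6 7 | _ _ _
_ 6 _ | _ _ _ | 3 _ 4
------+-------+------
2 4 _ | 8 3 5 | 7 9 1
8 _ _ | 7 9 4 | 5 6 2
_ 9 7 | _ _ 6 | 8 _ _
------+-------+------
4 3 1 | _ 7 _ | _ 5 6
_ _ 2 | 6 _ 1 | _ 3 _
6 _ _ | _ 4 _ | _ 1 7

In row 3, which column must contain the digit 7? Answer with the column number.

1

Consider where 7 can go in row 3.
(3,3) is out (column 3 already has a 7).
(3,4) is out (column 4 already has a 7).
(3,5) is out (column 5 already has a 7).
(3,6) is out (column 6 already has a 7).
(3,8) is out (column 8 already has a 7).
So the only cell in row 3 that can hold 7 is (3,1).
That is column 1.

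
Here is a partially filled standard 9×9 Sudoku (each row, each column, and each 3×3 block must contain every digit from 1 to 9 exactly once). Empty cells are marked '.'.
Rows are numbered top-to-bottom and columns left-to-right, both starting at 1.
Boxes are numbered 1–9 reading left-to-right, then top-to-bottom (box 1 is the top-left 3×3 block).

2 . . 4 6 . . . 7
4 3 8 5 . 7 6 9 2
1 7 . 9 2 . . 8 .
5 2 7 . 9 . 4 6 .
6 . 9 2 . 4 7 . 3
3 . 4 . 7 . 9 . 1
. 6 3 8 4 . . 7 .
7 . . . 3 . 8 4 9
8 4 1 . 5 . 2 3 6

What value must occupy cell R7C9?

5

Row 7 already contains {3, 4, 6, 7, 8}.
Column 9 already contains {1, 2, 3, 6, 7, 9}.
Its 3×3 block (box 9) already contains {2, 3, 4, 6, 7, 8, 9}.
The only value from 1–9 not eliminated is 5, so R7C9 = 5.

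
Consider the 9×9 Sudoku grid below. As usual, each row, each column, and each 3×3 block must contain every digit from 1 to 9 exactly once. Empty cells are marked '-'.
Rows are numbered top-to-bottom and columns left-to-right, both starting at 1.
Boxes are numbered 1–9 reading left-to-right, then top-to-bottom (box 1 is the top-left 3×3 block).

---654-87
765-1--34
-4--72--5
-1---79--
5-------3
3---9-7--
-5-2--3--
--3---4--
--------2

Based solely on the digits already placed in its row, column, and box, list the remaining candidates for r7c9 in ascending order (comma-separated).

Row 7 already contains {2, 3, 5}.
Column 9 already contains {2, 3, 4, 5, 7}.
Its 3×3 block (box 9) already contains {2, 3, 4}.
Removing those from 1–9 leaves {1, 6, 8, 9} as the candidates for r7c9.

1,6,8,9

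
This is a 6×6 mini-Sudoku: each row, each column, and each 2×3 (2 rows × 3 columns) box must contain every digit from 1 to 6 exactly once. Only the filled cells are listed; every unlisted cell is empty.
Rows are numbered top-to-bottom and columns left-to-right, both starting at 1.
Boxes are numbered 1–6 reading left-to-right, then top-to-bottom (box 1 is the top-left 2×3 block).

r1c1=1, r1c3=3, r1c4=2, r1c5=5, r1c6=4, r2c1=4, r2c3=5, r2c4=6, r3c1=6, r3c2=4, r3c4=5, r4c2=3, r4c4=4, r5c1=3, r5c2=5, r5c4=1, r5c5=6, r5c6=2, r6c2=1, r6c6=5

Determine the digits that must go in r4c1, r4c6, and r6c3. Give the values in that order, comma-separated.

5,6,6

For r4c1:
  Consider where 5 can go in box 3.
  r3c3 is out (row 3 already has a 5).
  r4c3 is out (column 3 already has a 5).
  So the only cell in box 3 that can hold 5 is r4c1.
  So r4c1 = 5.
For r4c6:
  Consider where 6 can go in box 4.
  r3c5 is out (row 3 already has a 6).
  r3c6 is out (row 3 already has a 6).
  r4c5 is out (column 5 already has a 6).
  So the only cell in box 4 that can hold 6 is r4c6.
  So r4c6 = 6.
For r6c3:
  Consider where 6 can go in row 6.
  r6c1 is out (column 1 already has a 6).
  r6c4 is out (column 4 already has a 6).
  r6c5 is out (column 5 already has a 6).
  So the only cell in row 6 that can hold 6 is r6c3.
  So r6c3 = 6.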